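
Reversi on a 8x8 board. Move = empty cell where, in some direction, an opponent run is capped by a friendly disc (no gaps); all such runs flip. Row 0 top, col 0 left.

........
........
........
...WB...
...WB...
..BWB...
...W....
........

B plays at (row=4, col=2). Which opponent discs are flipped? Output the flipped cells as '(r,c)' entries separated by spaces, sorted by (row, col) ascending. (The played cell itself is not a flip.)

Dir NW: first cell '.' (not opp) -> no flip
Dir N: first cell '.' (not opp) -> no flip
Dir NE: opp run (3,3), next='.' -> no flip
Dir W: first cell '.' (not opp) -> no flip
Dir E: opp run (4,3) capped by B -> flip
Dir SW: first cell '.' (not opp) -> no flip
Dir S: first cell 'B' (not opp) -> no flip
Dir SE: opp run (5,3), next='.' -> no flip

Answer: (4,3)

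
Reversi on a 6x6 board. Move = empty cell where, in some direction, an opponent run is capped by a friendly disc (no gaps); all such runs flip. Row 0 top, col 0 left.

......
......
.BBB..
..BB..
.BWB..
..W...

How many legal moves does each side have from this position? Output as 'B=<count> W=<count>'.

Answer: B=1 W=6

Derivation:
-- B to move --
(3,1): no bracket -> illegal
(5,1): flips 1 -> legal
(5,3): no bracket -> illegal
B mobility = 1
-- W to move --
(1,0): no bracket -> illegal
(1,1): no bracket -> illegal
(1,2): flips 2 -> legal
(1,3): no bracket -> illegal
(1,4): no bracket -> illegal
(2,0): no bracket -> illegal
(2,4): flips 1 -> legal
(3,0): flips 1 -> legal
(3,1): no bracket -> illegal
(3,4): flips 1 -> legal
(4,0): flips 1 -> legal
(4,4): flips 1 -> legal
(5,0): no bracket -> illegal
(5,1): no bracket -> illegal
(5,3): no bracket -> illegal
(5,4): no bracket -> illegal
W mobility = 6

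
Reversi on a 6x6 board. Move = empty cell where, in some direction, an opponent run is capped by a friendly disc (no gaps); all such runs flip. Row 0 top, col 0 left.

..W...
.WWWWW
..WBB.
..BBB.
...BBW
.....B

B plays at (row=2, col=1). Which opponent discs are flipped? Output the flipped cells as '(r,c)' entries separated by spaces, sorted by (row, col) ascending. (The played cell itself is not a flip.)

Answer: (2,2)

Derivation:
Dir NW: first cell '.' (not opp) -> no flip
Dir N: opp run (1,1), next='.' -> no flip
Dir NE: opp run (1,2), next='.' -> no flip
Dir W: first cell '.' (not opp) -> no flip
Dir E: opp run (2,2) capped by B -> flip
Dir SW: first cell '.' (not opp) -> no flip
Dir S: first cell '.' (not opp) -> no flip
Dir SE: first cell 'B' (not opp) -> no flip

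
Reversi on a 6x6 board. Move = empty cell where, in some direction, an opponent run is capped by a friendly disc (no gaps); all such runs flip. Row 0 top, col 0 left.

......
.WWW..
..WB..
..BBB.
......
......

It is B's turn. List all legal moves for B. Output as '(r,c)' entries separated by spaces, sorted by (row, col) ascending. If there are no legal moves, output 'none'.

Answer: (0,0) (0,1) (0,2) (0,3) (2,1)

Derivation:
(0,0): flips 2 -> legal
(0,1): flips 1 -> legal
(0,2): flips 2 -> legal
(0,3): flips 1 -> legal
(0,4): no bracket -> illegal
(1,0): no bracket -> illegal
(1,4): no bracket -> illegal
(2,0): no bracket -> illegal
(2,1): flips 1 -> legal
(2,4): no bracket -> illegal
(3,1): no bracket -> illegal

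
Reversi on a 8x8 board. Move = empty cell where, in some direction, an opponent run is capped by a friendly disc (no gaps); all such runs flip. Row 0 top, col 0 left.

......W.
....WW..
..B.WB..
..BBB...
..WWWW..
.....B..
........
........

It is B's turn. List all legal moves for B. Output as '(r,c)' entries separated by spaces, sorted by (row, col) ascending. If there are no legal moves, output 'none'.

Answer: (0,3) (0,4) (0,5) (2,3) (3,5) (5,1) (5,2) (5,3) (5,4) (5,6)

Derivation:
(0,3): flips 1 -> legal
(0,4): flips 2 -> legal
(0,5): flips 1 -> legal
(0,7): no bracket -> illegal
(1,3): no bracket -> illegal
(1,6): no bracket -> illegal
(1,7): no bracket -> illegal
(2,3): flips 1 -> legal
(2,6): no bracket -> illegal
(3,1): no bracket -> illegal
(3,5): flips 1 -> legal
(3,6): no bracket -> illegal
(4,1): no bracket -> illegal
(4,6): no bracket -> illegal
(5,1): flips 1 -> legal
(5,2): flips 2 -> legal
(5,3): flips 1 -> legal
(5,4): flips 2 -> legal
(5,6): flips 1 -> legal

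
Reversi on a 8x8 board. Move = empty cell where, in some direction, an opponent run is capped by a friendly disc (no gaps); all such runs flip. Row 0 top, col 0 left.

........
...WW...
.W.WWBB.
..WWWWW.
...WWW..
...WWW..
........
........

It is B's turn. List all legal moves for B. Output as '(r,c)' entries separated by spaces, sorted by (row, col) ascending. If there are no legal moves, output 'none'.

(0,2): no bracket -> illegal
(0,3): flips 1 -> legal
(0,4): no bracket -> illegal
(0,5): no bracket -> illegal
(1,0): no bracket -> illegal
(1,1): no bracket -> illegal
(1,2): no bracket -> illegal
(1,5): no bracket -> illegal
(2,0): no bracket -> illegal
(2,2): flips 2 -> legal
(2,7): no bracket -> illegal
(3,0): no bracket -> illegal
(3,1): no bracket -> illegal
(3,7): no bracket -> illegal
(4,1): no bracket -> illegal
(4,2): no bracket -> illegal
(4,6): flips 1 -> legal
(4,7): flips 1 -> legal
(5,2): flips 2 -> legal
(5,6): no bracket -> illegal
(6,2): flips 3 -> legal
(6,3): no bracket -> illegal
(6,4): no bracket -> illegal
(6,5): flips 3 -> legal
(6,6): no bracket -> illegal

Answer: (0,3) (2,2) (4,6) (4,7) (5,2) (6,2) (6,5)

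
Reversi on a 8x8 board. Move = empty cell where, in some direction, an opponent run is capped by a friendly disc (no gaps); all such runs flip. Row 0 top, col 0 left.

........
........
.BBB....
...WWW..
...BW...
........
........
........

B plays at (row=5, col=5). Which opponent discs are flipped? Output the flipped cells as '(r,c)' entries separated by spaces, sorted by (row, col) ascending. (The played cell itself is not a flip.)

Dir NW: opp run (4,4) (3,3) capped by B -> flip
Dir N: first cell '.' (not opp) -> no flip
Dir NE: first cell '.' (not opp) -> no flip
Dir W: first cell '.' (not opp) -> no flip
Dir E: first cell '.' (not opp) -> no flip
Dir SW: first cell '.' (not opp) -> no flip
Dir S: first cell '.' (not opp) -> no flip
Dir SE: first cell '.' (not opp) -> no flip

Answer: (3,3) (4,4)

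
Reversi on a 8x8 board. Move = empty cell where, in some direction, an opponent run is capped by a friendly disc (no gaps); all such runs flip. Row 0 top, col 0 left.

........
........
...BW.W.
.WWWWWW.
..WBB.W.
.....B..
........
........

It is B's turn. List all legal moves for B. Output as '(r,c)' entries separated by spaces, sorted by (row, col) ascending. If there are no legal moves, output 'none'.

(1,3): no bracket -> illegal
(1,4): flips 2 -> legal
(1,5): no bracket -> illegal
(1,6): no bracket -> illegal
(1,7): flips 2 -> legal
(2,0): no bracket -> illegal
(2,1): flips 1 -> legal
(2,2): flips 1 -> legal
(2,5): flips 2 -> legal
(2,7): no bracket -> illegal
(3,0): no bracket -> illegal
(3,7): flips 1 -> legal
(4,0): no bracket -> illegal
(4,1): flips 2 -> legal
(4,5): flips 1 -> legal
(4,7): no bracket -> illegal
(5,1): no bracket -> illegal
(5,2): no bracket -> illegal
(5,3): no bracket -> illegal
(5,6): no bracket -> illegal
(5,7): no bracket -> illegal

Answer: (1,4) (1,7) (2,1) (2,2) (2,5) (3,7) (4,1) (4,5)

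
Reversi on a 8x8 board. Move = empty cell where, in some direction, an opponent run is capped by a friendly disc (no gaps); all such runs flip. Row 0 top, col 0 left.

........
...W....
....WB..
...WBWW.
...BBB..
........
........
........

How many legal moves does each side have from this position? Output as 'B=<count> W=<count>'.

Answer: B=8 W=6

Derivation:
-- B to move --
(0,2): no bracket -> illegal
(0,3): no bracket -> illegal
(0,4): no bracket -> illegal
(1,2): no bracket -> illegal
(1,4): flips 1 -> legal
(1,5): no bracket -> illegal
(2,2): flips 1 -> legal
(2,3): flips 2 -> legal
(2,6): flips 1 -> legal
(2,7): flips 1 -> legal
(3,2): flips 1 -> legal
(3,7): flips 2 -> legal
(4,2): no bracket -> illegal
(4,6): no bracket -> illegal
(4,7): flips 1 -> legal
B mobility = 8
-- W to move --
(1,4): flips 1 -> legal
(1,5): flips 1 -> legal
(1,6): no bracket -> illegal
(2,3): no bracket -> illegal
(2,6): flips 1 -> legal
(3,2): no bracket -> illegal
(4,2): no bracket -> illegal
(4,6): no bracket -> illegal
(5,2): no bracket -> illegal
(5,3): flips 2 -> legal
(5,4): flips 3 -> legal
(5,5): flips 2 -> legal
(5,6): no bracket -> illegal
W mobility = 6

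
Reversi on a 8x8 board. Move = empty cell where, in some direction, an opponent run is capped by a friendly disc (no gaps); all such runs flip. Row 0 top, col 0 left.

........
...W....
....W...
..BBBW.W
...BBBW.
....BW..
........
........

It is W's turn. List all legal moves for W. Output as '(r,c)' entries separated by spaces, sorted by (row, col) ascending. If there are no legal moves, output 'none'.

(2,1): no bracket -> illegal
(2,2): flips 2 -> legal
(2,3): no bracket -> illegal
(2,5): no bracket -> illegal
(3,1): flips 3 -> legal
(3,6): no bracket -> illegal
(4,1): no bracket -> illegal
(4,2): flips 4 -> legal
(5,2): no bracket -> illegal
(5,3): flips 2 -> legal
(5,6): no bracket -> illegal
(6,3): no bracket -> illegal
(6,4): flips 3 -> legal
(6,5): no bracket -> illegal

Answer: (2,2) (3,1) (4,2) (5,3) (6,4)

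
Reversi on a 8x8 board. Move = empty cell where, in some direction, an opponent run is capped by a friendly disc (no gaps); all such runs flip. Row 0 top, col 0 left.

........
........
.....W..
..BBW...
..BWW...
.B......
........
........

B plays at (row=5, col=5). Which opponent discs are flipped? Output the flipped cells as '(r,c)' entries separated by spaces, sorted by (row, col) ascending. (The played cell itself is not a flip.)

Answer: (4,4)

Derivation:
Dir NW: opp run (4,4) capped by B -> flip
Dir N: first cell '.' (not opp) -> no flip
Dir NE: first cell '.' (not opp) -> no flip
Dir W: first cell '.' (not opp) -> no flip
Dir E: first cell '.' (not opp) -> no flip
Dir SW: first cell '.' (not opp) -> no flip
Dir S: first cell '.' (not opp) -> no flip
Dir SE: first cell '.' (not opp) -> no flip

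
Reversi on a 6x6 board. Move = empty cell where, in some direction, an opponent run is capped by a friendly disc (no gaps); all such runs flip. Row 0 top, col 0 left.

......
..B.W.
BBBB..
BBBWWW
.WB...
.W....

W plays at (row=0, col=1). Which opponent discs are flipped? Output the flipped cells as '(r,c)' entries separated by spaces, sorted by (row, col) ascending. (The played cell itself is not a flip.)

Dir NW: edge -> no flip
Dir N: edge -> no flip
Dir NE: edge -> no flip
Dir W: first cell '.' (not opp) -> no flip
Dir E: first cell '.' (not opp) -> no flip
Dir SW: first cell '.' (not opp) -> no flip
Dir S: first cell '.' (not opp) -> no flip
Dir SE: opp run (1,2) (2,3) capped by W -> flip

Answer: (1,2) (2,3)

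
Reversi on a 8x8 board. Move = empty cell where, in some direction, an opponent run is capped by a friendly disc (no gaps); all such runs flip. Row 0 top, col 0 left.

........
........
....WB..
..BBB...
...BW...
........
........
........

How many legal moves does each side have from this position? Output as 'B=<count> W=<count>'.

-- B to move --
(1,3): no bracket -> illegal
(1,4): flips 1 -> legal
(1,5): flips 1 -> legal
(2,3): flips 1 -> legal
(3,5): no bracket -> illegal
(4,5): flips 1 -> legal
(5,3): no bracket -> illegal
(5,4): flips 1 -> legal
(5,5): flips 1 -> legal
B mobility = 6
-- W to move --
(1,4): no bracket -> illegal
(1,5): no bracket -> illegal
(1,6): no bracket -> illegal
(2,1): no bracket -> illegal
(2,2): flips 1 -> legal
(2,3): no bracket -> illegal
(2,6): flips 1 -> legal
(3,1): no bracket -> illegal
(3,5): no bracket -> illegal
(3,6): no bracket -> illegal
(4,1): no bracket -> illegal
(4,2): flips 2 -> legal
(4,5): no bracket -> illegal
(5,2): no bracket -> illegal
(5,3): no bracket -> illegal
(5,4): no bracket -> illegal
W mobility = 3

Answer: B=6 W=3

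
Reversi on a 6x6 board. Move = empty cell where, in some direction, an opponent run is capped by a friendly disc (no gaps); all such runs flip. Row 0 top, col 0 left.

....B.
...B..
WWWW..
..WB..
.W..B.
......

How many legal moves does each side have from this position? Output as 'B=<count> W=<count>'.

-- B to move --
(1,0): no bracket -> illegal
(1,1): flips 1 -> legal
(1,2): no bracket -> illegal
(1,4): no bracket -> illegal
(2,4): no bracket -> illegal
(3,0): no bracket -> illegal
(3,1): flips 2 -> legal
(3,4): no bracket -> illegal
(4,0): no bracket -> illegal
(4,2): no bracket -> illegal
(4,3): no bracket -> illegal
(5,0): no bracket -> illegal
(5,1): no bracket -> illegal
(5,2): no bracket -> illegal
B mobility = 2
-- W to move --
(0,2): no bracket -> illegal
(0,3): flips 1 -> legal
(0,5): no bracket -> illegal
(1,2): no bracket -> illegal
(1,4): no bracket -> illegal
(1,5): no bracket -> illegal
(2,4): no bracket -> illegal
(3,4): flips 1 -> legal
(3,5): no bracket -> illegal
(4,2): no bracket -> illegal
(4,3): flips 1 -> legal
(4,5): no bracket -> illegal
(5,3): no bracket -> illegal
(5,4): no bracket -> illegal
(5,5): flips 2 -> legal
W mobility = 4

Answer: B=2 W=4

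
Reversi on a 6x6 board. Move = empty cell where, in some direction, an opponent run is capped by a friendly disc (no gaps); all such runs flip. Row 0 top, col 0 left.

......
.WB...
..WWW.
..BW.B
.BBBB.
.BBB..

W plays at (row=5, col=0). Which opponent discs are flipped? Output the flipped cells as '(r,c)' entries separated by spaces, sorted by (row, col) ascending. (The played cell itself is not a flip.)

Answer: (3,2) (4,1)

Derivation:
Dir NW: edge -> no flip
Dir N: first cell '.' (not opp) -> no flip
Dir NE: opp run (4,1) (3,2) capped by W -> flip
Dir W: edge -> no flip
Dir E: opp run (5,1) (5,2) (5,3), next='.' -> no flip
Dir SW: edge -> no flip
Dir S: edge -> no flip
Dir SE: edge -> no flip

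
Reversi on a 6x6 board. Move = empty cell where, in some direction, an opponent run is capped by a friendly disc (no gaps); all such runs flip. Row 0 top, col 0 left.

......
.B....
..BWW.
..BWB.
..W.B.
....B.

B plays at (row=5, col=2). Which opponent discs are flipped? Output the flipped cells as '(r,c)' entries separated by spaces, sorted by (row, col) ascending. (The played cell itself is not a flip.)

Answer: (4,2)

Derivation:
Dir NW: first cell '.' (not opp) -> no flip
Dir N: opp run (4,2) capped by B -> flip
Dir NE: first cell '.' (not opp) -> no flip
Dir W: first cell '.' (not opp) -> no flip
Dir E: first cell '.' (not opp) -> no flip
Dir SW: edge -> no flip
Dir S: edge -> no flip
Dir SE: edge -> no flip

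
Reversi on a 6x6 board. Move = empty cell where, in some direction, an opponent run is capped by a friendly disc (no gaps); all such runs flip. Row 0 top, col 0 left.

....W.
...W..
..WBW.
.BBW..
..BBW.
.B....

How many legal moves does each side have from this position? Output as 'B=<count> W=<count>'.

Answer: B=7 W=5

Derivation:
-- B to move --
(0,2): no bracket -> illegal
(0,3): flips 1 -> legal
(0,5): no bracket -> illegal
(1,1): no bracket -> illegal
(1,2): flips 1 -> legal
(1,4): no bracket -> illegal
(1,5): flips 2 -> legal
(2,1): flips 1 -> legal
(2,5): flips 1 -> legal
(3,4): flips 1 -> legal
(3,5): no bracket -> illegal
(4,5): flips 1 -> legal
(5,3): no bracket -> illegal
(5,4): no bracket -> illegal
(5,5): no bracket -> illegal
B mobility = 7
-- W to move --
(1,2): no bracket -> illegal
(1,4): no bracket -> illegal
(2,0): no bracket -> illegal
(2,1): no bracket -> illegal
(3,0): flips 2 -> legal
(3,4): no bracket -> illegal
(4,0): flips 1 -> legal
(4,1): flips 2 -> legal
(5,0): no bracket -> illegal
(5,2): flips 2 -> legal
(5,3): flips 1 -> legal
(5,4): no bracket -> illegal
W mobility = 5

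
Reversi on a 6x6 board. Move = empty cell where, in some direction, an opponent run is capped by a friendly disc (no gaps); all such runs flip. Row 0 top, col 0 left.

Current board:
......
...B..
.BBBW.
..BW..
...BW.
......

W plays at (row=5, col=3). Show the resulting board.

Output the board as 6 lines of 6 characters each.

Answer: ......
...B..
.BBBW.
..BW..
...WW.
...W..

Derivation:
Place W at (5,3); scan 8 dirs for brackets.
Dir NW: first cell '.' (not opp) -> no flip
Dir N: opp run (4,3) capped by W -> flip
Dir NE: first cell 'W' (not opp) -> no flip
Dir W: first cell '.' (not opp) -> no flip
Dir E: first cell '.' (not opp) -> no flip
Dir SW: edge -> no flip
Dir S: edge -> no flip
Dir SE: edge -> no flip
All flips: (4,3)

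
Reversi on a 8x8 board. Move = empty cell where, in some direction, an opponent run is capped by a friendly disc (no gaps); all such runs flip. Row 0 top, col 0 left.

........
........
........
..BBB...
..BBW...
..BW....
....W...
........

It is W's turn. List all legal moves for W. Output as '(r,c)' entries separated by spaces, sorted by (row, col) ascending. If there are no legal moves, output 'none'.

Answer: (2,2) (2,3) (2,4) (3,1) (4,1) (5,1)

Derivation:
(2,1): no bracket -> illegal
(2,2): flips 1 -> legal
(2,3): flips 2 -> legal
(2,4): flips 1 -> legal
(2,5): no bracket -> illegal
(3,1): flips 1 -> legal
(3,5): no bracket -> illegal
(4,1): flips 2 -> legal
(4,5): no bracket -> illegal
(5,1): flips 1 -> legal
(5,4): no bracket -> illegal
(6,1): no bracket -> illegal
(6,2): no bracket -> illegal
(6,3): no bracket -> illegal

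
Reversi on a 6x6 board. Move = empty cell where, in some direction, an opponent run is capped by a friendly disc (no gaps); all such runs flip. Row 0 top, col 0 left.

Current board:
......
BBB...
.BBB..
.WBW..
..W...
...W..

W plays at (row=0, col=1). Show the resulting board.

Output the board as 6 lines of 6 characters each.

Answer: .W....
BWB...
.WBB..
.WBW..
..W...
...W..

Derivation:
Place W at (0,1); scan 8 dirs for brackets.
Dir NW: edge -> no flip
Dir N: edge -> no flip
Dir NE: edge -> no flip
Dir W: first cell '.' (not opp) -> no flip
Dir E: first cell '.' (not opp) -> no flip
Dir SW: opp run (1,0), next=edge -> no flip
Dir S: opp run (1,1) (2,1) capped by W -> flip
Dir SE: opp run (1,2) (2,3), next='.' -> no flip
All flips: (1,1) (2,1)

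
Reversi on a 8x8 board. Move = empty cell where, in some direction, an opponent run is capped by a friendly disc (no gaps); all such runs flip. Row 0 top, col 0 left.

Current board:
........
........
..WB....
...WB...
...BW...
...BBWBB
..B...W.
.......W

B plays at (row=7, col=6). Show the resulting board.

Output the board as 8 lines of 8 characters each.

Answer: ........
........
..WB....
...WB...
...BW...
...BBWBB
..B...B.
......BW

Derivation:
Place B at (7,6); scan 8 dirs for brackets.
Dir NW: first cell '.' (not opp) -> no flip
Dir N: opp run (6,6) capped by B -> flip
Dir NE: first cell '.' (not opp) -> no flip
Dir W: first cell '.' (not opp) -> no flip
Dir E: opp run (7,7), next=edge -> no flip
Dir SW: edge -> no flip
Dir S: edge -> no flip
Dir SE: edge -> no flip
All flips: (6,6)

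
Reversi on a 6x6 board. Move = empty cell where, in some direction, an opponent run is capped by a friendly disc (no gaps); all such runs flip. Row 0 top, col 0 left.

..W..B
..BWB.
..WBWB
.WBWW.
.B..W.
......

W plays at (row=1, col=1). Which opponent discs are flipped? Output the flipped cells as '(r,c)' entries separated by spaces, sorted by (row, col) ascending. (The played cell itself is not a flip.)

Dir NW: first cell '.' (not opp) -> no flip
Dir N: first cell '.' (not opp) -> no flip
Dir NE: first cell 'W' (not opp) -> no flip
Dir W: first cell '.' (not opp) -> no flip
Dir E: opp run (1,2) capped by W -> flip
Dir SW: first cell '.' (not opp) -> no flip
Dir S: first cell '.' (not opp) -> no flip
Dir SE: first cell 'W' (not opp) -> no flip

Answer: (1,2)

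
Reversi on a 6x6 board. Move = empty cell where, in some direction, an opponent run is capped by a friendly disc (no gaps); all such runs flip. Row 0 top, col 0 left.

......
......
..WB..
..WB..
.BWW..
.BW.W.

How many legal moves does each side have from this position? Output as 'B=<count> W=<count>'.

-- B to move --
(1,1): flips 1 -> legal
(1,2): no bracket -> illegal
(1,3): no bracket -> illegal
(2,1): flips 1 -> legal
(3,1): flips 1 -> legal
(3,4): no bracket -> illegal
(4,4): flips 2 -> legal
(4,5): no bracket -> illegal
(5,3): flips 2 -> legal
(5,5): no bracket -> illegal
B mobility = 5
-- W to move --
(1,2): no bracket -> illegal
(1,3): flips 2 -> legal
(1,4): flips 1 -> legal
(2,4): flips 2 -> legal
(3,0): flips 1 -> legal
(3,1): no bracket -> illegal
(3,4): flips 1 -> legal
(4,0): flips 1 -> legal
(4,4): flips 1 -> legal
(5,0): flips 2 -> legal
W mobility = 8

Answer: B=5 W=8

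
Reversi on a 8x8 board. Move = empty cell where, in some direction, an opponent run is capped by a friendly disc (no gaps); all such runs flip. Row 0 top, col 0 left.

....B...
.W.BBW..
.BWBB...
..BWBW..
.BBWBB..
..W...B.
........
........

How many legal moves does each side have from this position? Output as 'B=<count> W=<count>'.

-- B to move --
(0,0): flips 3 -> legal
(0,1): flips 1 -> legal
(0,2): no bracket -> illegal
(0,5): no bracket -> illegal
(0,6): flips 1 -> legal
(1,0): no bracket -> illegal
(1,2): flips 1 -> legal
(1,6): flips 1 -> legal
(2,0): no bracket -> illegal
(2,5): flips 1 -> legal
(2,6): flips 2 -> legal
(3,1): flips 1 -> legal
(3,6): flips 1 -> legal
(4,6): flips 1 -> legal
(5,1): no bracket -> illegal
(5,3): flips 2 -> legal
(5,4): flips 1 -> legal
(6,1): flips 2 -> legal
(6,2): flips 1 -> legal
(6,3): flips 1 -> legal
B mobility = 15
-- W to move --
(0,2): flips 2 -> legal
(0,3): flips 2 -> legal
(0,5): no bracket -> illegal
(1,0): flips 2 -> legal
(1,2): flips 2 -> legal
(2,0): flips 1 -> legal
(2,5): flips 3 -> legal
(3,0): flips 1 -> legal
(3,1): flips 2 -> legal
(3,6): no bracket -> illegal
(4,0): flips 2 -> legal
(4,6): flips 2 -> legal
(4,7): no bracket -> illegal
(5,0): no bracket -> illegal
(5,1): flips 1 -> legal
(5,3): flips 1 -> legal
(5,4): no bracket -> illegal
(5,5): flips 2 -> legal
(5,7): no bracket -> illegal
(6,5): no bracket -> illegal
(6,6): no bracket -> illegal
(6,7): no bracket -> illegal
W mobility = 13

Answer: B=15 W=13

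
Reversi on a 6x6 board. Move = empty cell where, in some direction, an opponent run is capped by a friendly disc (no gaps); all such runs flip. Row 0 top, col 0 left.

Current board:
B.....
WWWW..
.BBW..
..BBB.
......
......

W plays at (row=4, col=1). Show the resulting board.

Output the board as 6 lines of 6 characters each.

Place W at (4,1); scan 8 dirs for brackets.
Dir NW: first cell '.' (not opp) -> no flip
Dir N: first cell '.' (not opp) -> no flip
Dir NE: opp run (3,2) capped by W -> flip
Dir W: first cell '.' (not opp) -> no flip
Dir E: first cell '.' (not opp) -> no flip
Dir SW: first cell '.' (not opp) -> no flip
Dir S: first cell '.' (not opp) -> no flip
Dir SE: first cell '.' (not opp) -> no flip
All flips: (3,2)

Answer: B.....
WWWW..
.BBW..
..WBB.
.W....
......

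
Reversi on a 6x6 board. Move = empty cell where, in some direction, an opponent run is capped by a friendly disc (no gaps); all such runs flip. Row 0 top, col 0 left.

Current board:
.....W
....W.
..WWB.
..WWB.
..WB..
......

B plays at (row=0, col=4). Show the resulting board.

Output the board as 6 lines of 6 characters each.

Answer: ....BW
....B.
..WWB.
..WWB.
..WB..
......

Derivation:
Place B at (0,4); scan 8 dirs for brackets.
Dir NW: edge -> no flip
Dir N: edge -> no flip
Dir NE: edge -> no flip
Dir W: first cell '.' (not opp) -> no flip
Dir E: opp run (0,5), next=edge -> no flip
Dir SW: first cell '.' (not opp) -> no flip
Dir S: opp run (1,4) capped by B -> flip
Dir SE: first cell '.' (not opp) -> no flip
All flips: (1,4)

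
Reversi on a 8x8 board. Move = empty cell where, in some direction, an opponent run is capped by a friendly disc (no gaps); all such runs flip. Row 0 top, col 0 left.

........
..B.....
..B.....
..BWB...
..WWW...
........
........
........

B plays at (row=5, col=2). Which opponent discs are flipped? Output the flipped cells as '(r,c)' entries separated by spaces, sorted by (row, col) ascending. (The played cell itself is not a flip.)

Dir NW: first cell '.' (not opp) -> no flip
Dir N: opp run (4,2) capped by B -> flip
Dir NE: opp run (4,3) capped by B -> flip
Dir W: first cell '.' (not opp) -> no flip
Dir E: first cell '.' (not opp) -> no flip
Dir SW: first cell '.' (not opp) -> no flip
Dir S: first cell '.' (not opp) -> no flip
Dir SE: first cell '.' (not opp) -> no flip

Answer: (4,2) (4,3)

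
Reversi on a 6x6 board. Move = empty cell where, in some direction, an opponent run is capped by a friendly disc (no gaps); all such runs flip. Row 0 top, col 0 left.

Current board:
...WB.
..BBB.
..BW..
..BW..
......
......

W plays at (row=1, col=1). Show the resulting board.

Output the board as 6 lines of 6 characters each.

Place W at (1,1); scan 8 dirs for brackets.
Dir NW: first cell '.' (not opp) -> no flip
Dir N: first cell '.' (not opp) -> no flip
Dir NE: first cell '.' (not opp) -> no flip
Dir W: first cell '.' (not opp) -> no flip
Dir E: opp run (1,2) (1,3) (1,4), next='.' -> no flip
Dir SW: first cell '.' (not opp) -> no flip
Dir S: first cell '.' (not opp) -> no flip
Dir SE: opp run (2,2) capped by W -> flip
All flips: (2,2)

Answer: ...WB.
.WBBB.
..WW..
..BW..
......
......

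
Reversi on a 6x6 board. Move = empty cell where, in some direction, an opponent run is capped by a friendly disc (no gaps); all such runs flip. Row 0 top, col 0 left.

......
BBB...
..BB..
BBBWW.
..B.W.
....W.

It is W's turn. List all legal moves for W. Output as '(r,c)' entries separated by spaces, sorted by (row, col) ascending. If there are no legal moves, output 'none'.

Answer: (0,0) (0,1) (1,3) (5,1)

Derivation:
(0,0): flips 2 -> legal
(0,1): flips 2 -> legal
(0,2): no bracket -> illegal
(0,3): no bracket -> illegal
(1,3): flips 1 -> legal
(1,4): no bracket -> illegal
(2,0): no bracket -> illegal
(2,1): no bracket -> illegal
(2,4): no bracket -> illegal
(4,0): no bracket -> illegal
(4,1): no bracket -> illegal
(4,3): no bracket -> illegal
(5,1): flips 1 -> legal
(5,2): no bracket -> illegal
(5,3): no bracket -> illegal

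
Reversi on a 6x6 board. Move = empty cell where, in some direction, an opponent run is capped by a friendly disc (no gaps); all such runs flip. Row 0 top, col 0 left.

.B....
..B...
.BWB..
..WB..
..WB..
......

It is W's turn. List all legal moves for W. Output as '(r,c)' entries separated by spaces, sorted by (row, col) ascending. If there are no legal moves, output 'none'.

(0,0): no bracket -> illegal
(0,2): flips 1 -> legal
(0,3): no bracket -> illegal
(1,0): flips 1 -> legal
(1,1): no bracket -> illegal
(1,3): no bracket -> illegal
(1,4): flips 1 -> legal
(2,0): flips 1 -> legal
(2,4): flips 2 -> legal
(3,0): no bracket -> illegal
(3,1): no bracket -> illegal
(3,4): flips 1 -> legal
(4,4): flips 2 -> legal
(5,2): no bracket -> illegal
(5,3): no bracket -> illegal
(5,4): flips 1 -> legal

Answer: (0,2) (1,0) (1,4) (2,0) (2,4) (3,4) (4,4) (5,4)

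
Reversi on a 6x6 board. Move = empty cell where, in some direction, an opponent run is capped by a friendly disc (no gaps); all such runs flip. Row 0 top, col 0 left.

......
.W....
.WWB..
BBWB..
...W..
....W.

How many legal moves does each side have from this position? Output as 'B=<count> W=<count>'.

-- B to move --
(0,0): flips 2 -> legal
(0,1): flips 2 -> legal
(0,2): no bracket -> illegal
(1,0): no bracket -> illegal
(1,2): flips 1 -> legal
(1,3): flips 1 -> legal
(2,0): flips 2 -> legal
(3,4): no bracket -> illegal
(4,1): flips 1 -> legal
(4,2): no bracket -> illegal
(4,4): no bracket -> illegal
(4,5): no bracket -> illegal
(5,2): no bracket -> illegal
(5,3): flips 1 -> legal
(5,5): no bracket -> illegal
B mobility = 7
-- W to move --
(1,2): no bracket -> illegal
(1,3): flips 2 -> legal
(1,4): flips 1 -> legal
(2,0): no bracket -> illegal
(2,4): flips 1 -> legal
(3,4): flips 1 -> legal
(4,0): flips 1 -> legal
(4,1): flips 1 -> legal
(4,2): no bracket -> illegal
(4,4): flips 1 -> legal
W mobility = 7

Answer: B=7 W=7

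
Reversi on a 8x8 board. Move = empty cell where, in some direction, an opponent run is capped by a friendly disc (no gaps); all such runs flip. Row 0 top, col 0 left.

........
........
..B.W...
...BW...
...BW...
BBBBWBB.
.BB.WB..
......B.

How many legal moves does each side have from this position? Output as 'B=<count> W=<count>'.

-- B to move --
(1,3): no bracket -> illegal
(1,4): no bracket -> illegal
(1,5): flips 1 -> legal
(2,3): no bracket -> illegal
(2,5): flips 1 -> legal
(3,5): flips 2 -> legal
(4,5): flips 1 -> legal
(6,3): flips 1 -> legal
(7,3): flips 1 -> legal
(7,4): no bracket -> illegal
(7,5): flips 1 -> legal
B mobility = 7
-- W to move --
(1,1): flips 2 -> legal
(1,2): no bracket -> illegal
(1,3): no bracket -> illegal
(2,1): no bracket -> illegal
(2,3): no bracket -> illegal
(3,1): no bracket -> illegal
(3,2): flips 2 -> legal
(4,0): no bracket -> illegal
(4,1): no bracket -> illegal
(4,2): flips 3 -> legal
(4,5): no bracket -> illegal
(4,6): flips 1 -> legal
(4,7): no bracket -> illegal
(5,7): flips 2 -> legal
(6,0): no bracket -> illegal
(6,3): no bracket -> illegal
(6,6): flips 2 -> legal
(6,7): no bracket -> illegal
(7,0): flips 3 -> legal
(7,1): flips 2 -> legal
(7,2): no bracket -> illegal
(7,3): no bracket -> illegal
(7,4): no bracket -> illegal
(7,5): no bracket -> illegal
(7,7): no bracket -> illegal
W mobility = 8

Answer: B=7 W=8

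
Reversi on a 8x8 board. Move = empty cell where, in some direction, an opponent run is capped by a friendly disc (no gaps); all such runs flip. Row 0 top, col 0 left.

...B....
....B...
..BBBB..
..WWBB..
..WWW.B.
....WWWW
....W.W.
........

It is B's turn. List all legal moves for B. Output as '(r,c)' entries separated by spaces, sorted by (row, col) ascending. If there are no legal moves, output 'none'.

(2,1): no bracket -> illegal
(3,1): flips 2 -> legal
(4,1): flips 1 -> legal
(4,5): no bracket -> illegal
(4,7): no bracket -> illegal
(5,1): flips 2 -> legal
(5,2): flips 3 -> legal
(5,3): flips 3 -> legal
(6,3): no bracket -> illegal
(6,5): no bracket -> illegal
(6,7): no bracket -> illegal
(7,3): flips 2 -> legal
(7,4): flips 3 -> legal
(7,5): no bracket -> illegal
(7,6): flips 2 -> legal
(7,7): flips 4 -> legal

Answer: (3,1) (4,1) (5,1) (5,2) (5,3) (7,3) (7,4) (7,6) (7,7)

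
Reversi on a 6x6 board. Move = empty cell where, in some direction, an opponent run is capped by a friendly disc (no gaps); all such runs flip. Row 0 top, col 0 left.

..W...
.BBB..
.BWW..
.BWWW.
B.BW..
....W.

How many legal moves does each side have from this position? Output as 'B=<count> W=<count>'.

-- B to move --
(0,1): no bracket -> illegal
(0,3): no bracket -> illegal
(1,4): no bracket -> illegal
(2,4): flips 3 -> legal
(2,5): no bracket -> illegal
(3,5): flips 3 -> legal
(4,1): no bracket -> illegal
(4,4): flips 3 -> legal
(4,5): flips 2 -> legal
(5,2): no bracket -> illegal
(5,3): flips 3 -> legal
(5,5): no bracket -> illegal
B mobility = 5
-- W to move --
(0,0): flips 1 -> legal
(0,1): flips 1 -> legal
(0,3): flips 1 -> legal
(0,4): flips 1 -> legal
(1,0): flips 1 -> legal
(1,4): no bracket -> illegal
(2,0): flips 2 -> legal
(2,4): flips 1 -> legal
(3,0): flips 1 -> legal
(4,1): flips 1 -> legal
(5,0): no bracket -> illegal
(5,1): flips 1 -> legal
(5,2): flips 1 -> legal
(5,3): no bracket -> illegal
W mobility = 11

Answer: B=5 W=11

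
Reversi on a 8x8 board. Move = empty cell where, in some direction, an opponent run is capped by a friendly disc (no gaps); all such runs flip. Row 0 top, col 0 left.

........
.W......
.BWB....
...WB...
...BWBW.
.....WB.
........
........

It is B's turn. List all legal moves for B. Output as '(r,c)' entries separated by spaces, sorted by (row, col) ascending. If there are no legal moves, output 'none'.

(0,0): no bracket -> illegal
(0,1): flips 1 -> legal
(0,2): no bracket -> illegal
(1,0): no bracket -> illegal
(1,2): no bracket -> illegal
(1,3): no bracket -> illegal
(2,0): no bracket -> illegal
(2,4): no bracket -> illegal
(3,1): no bracket -> illegal
(3,2): flips 1 -> legal
(3,5): no bracket -> illegal
(3,6): flips 1 -> legal
(3,7): no bracket -> illegal
(4,2): no bracket -> illegal
(4,7): flips 1 -> legal
(5,3): no bracket -> illegal
(5,4): flips 2 -> legal
(5,7): no bracket -> illegal
(6,4): no bracket -> illegal
(6,5): flips 1 -> legal
(6,6): no bracket -> illegal

Answer: (0,1) (3,2) (3,6) (4,7) (5,4) (6,5)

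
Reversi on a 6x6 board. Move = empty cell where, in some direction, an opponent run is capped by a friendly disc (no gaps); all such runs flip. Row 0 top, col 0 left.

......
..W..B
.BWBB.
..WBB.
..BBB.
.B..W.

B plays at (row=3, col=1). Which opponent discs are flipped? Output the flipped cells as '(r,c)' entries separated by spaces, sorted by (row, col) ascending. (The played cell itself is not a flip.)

Answer: (3,2)

Derivation:
Dir NW: first cell '.' (not opp) -> no flip
Dir N: first cell 'B' (not opp) -> no flip
Dir NE: opp run (2,2), next='.' -> no flip
Dir W: first cell '.' (not opp) -> no flip
Dir E: opp run (3,2) capped by B -> flip
Dir SW: first cell '.' (not opp) -> no flip
Dir S: first cell '.' (not opp) -> no flip
Dir SE: first cell 'B' (not opp) -> no flip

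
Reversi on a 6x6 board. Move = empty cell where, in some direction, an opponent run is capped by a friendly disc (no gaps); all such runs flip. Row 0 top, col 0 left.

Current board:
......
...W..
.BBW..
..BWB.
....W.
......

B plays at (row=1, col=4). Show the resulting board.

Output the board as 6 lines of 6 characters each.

Place B at (1,4); scan 8 dirs for brackets.
Dir NW: first cell '.' (not opp) -> no flip
Dir N: first cell '.' (not opp) -> no flip
Dir NE: first cell '.' (not opp) -> no flip
Dir W: opp run (1,3), next='.' -> no flip
Dir E: first cell '.' (not opp) -> no flip
Dir SW: opp run (2,3) capped by B -> flip
Dir S: first cell '.' (not opp) -> no flip
Dir SE: first cell '.' (not opp) -> no flip
All flips: (2,3)

Answer: ......
...WB.
.BBB..
..BWB.
....W.
......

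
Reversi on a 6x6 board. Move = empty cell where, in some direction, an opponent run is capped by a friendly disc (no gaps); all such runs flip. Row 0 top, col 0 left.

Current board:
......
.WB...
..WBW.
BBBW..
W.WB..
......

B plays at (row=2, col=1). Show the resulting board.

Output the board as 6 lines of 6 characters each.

Answer: ......
.WB...
.BBBW.
BBBW..
W.WB..
......

Derivation:
Place B at (2,1); scan 8 dirs for brackets.
Dir NW: first cell '.' (not opp) -> no flip
Dir N: opp run (1,1), next='.' -> no flip
Dir NE: first cell 'B' (not opp) -> no flip
Dir W: first cell '.' (not opp) -> no flip
Dir E: opp run (2,2) capped by B -> flip
Dir SW: first cell 'B' (not opp) -> no flip
Dir S: first cell 'B' (not opp) -> no flip
Dir SE: first cell 'B' (not opp) -> no flip
All flips: (2,2)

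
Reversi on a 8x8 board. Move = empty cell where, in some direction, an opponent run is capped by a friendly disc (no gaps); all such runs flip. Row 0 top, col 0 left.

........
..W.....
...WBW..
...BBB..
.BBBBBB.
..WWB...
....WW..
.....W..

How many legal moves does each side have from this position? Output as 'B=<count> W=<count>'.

-- B to move --
(0,1): flips 2 -> legal
(0,2): no bracket -> illegal
(0,3): no bracket -> illegal
(1,1): no bracket -> illegal
(1,3): flips 1 -> legal
(1,4): no bracket -> illegal
(1,5): flips 1 -> legal
(1,6): flips 1 -> legal
(2,1): no bracket -> illegal
(2,2): flips 1 -> legal
(2,6): flips 1 -> legal
(3,2): no bracket -> illegal
(3,6): no bracket -> illegal
(5,1): flips 2 -> legal
(5,5): no bracket -> illegal
(5,6): no bracket -> illegal
(6,1): flips 1 -> legal
(6,2): flips 2 -> legal
(6,3): flips 2 -> legal
(6,6): no bracket -> illegal
(7,3): no bracket -> illegal
(7,4): flips 1 -> legal
(7,6): flips 1 -> legal
B mobility = 12
-- W to move --
(1,3): no bracket -> illegal
(1,4): flips 4 -> legal
(1,5): no bracket -> illegal
(2,2): no bracket -> illegal
(2,6): flips 2 -> legal
(3,0): flips 1 -> legal
(3,1): flips 1 -> legal
(3,2): flips 3 -> legal
(3,6): no bracket -> illegal
(3,7): no bracket -> illegal
(4,0): no bracket -> illegal
(4,7): no bracket -> illegal
(5,0): no bracket -> illegal
(5,1): no bracket -> illegal
(5,5): flips 3 -> legal
(5,6): flips 2 -> legal
(5,7): no bracket -> illegal
(6,3): no bracket -> illegal
W mobility = 7

Answer: B=12 W=7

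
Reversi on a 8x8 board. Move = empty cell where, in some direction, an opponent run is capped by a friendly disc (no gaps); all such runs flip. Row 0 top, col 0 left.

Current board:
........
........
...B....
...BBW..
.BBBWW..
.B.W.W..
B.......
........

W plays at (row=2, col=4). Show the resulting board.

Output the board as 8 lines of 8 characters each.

Place W at (2,4); scan 8 dirs for brackets.
Dir NW: first cell '.' (not opp) -> no flip
Dir N: first cell '.' (not opp) -> no flip
Dir NE: first cell '.' (not opp) -> no flip
Dir W: opp run (2,3), next='.' -> no flip
Dir E: first cell '.' (not opp) -> no flip
Dir SW: opp run (3,3) (4,2) (5,1) (6,0), next=edge -> no flip
Dir S: opp run (3,4) capped by W -> flip
Dir SE: first cell 'W' (not opp) -> no flip
All flips: (3,4)

Answer: ........
........
...BW...
...BWW..
.BBBWW..
.B.W.W..
B.......
........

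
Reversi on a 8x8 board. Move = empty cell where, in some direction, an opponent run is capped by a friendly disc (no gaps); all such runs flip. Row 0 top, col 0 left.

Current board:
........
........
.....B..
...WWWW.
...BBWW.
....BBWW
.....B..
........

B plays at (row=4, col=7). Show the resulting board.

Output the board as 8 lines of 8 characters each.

Answer: ........
........
.....B..
...WWWB.
...BBBBB
....BBBW
.....B..
........

Derivation:
Place B at (4,7); scan 8 dirs for brackets.
Dir NW: opp run (3,6) capped by B -> flip
Dir N: first cell '.' (not opp) -> no flip
Dir NE: edge -> no flip
Dir W: opp run (4,6) (4,5) capped by B -> flip
Dir E: edge -> no flip
Dir SW: opp run (5,6) capped by B -> flip
Dir S: opp run (5,7), next='.' -> no flip
Dir SE: edge -> no flip
All flips: (3,6) (4,5) (4,6) (5,6)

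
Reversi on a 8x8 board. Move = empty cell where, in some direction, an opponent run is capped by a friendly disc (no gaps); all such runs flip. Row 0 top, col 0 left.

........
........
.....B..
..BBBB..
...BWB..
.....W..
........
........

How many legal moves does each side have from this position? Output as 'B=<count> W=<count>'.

-- B to move --
(4,6): no bracket -> illegal
(5,3): flips 1 -> legal
(5,4): flips 1 -> legal
(5,6): no bracket -> illegal
(6,4): no bracket -> illegal
(6,5): flips 1 -> legal
(6,6): flips 2 -> legal
B mobility = 4
-- W to move --
(1,4): no bracket -> illegal
(1,5): flips 3 -> legal
(1,6): no bracket -> illegal
(2,1): no bracket -> illegal
(2,2): flips 1 -> legal
(2,3): no bracket -> illegal
(2,4): flips 1 -> legal
(2,6): flips 1 -> legal
(3,1): no bracket -> illegal
(3,6): no bracket -> illegal
(4,1): no bracket -> illegal
(4,2): flips 1 -> legal
(4,6): flips 1 -> legal
(5,2): no bracket -> illegal
(5,3): no bracket -> illegal
(5,4): no bracket -> illegal
(5,6): no bracket -> illegal
W mobility = 6

Answer: B=4 W=6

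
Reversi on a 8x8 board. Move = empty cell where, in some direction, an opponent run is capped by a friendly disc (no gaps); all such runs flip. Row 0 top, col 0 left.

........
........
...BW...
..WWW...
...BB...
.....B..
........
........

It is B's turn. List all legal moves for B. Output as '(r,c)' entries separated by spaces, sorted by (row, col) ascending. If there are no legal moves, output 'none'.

(1,3): no bracket -> illegal
(1,4): flips 2 -> legal
(1,5): no bracket -> illegal
(2,1): flips 1 -> legal
(2,2): flips 1 -> legal
(2,5): flips 2 -> legal
(3,1): no bracket -> illegal
(3,5): no bracket -> illegal
(4,1): flips 1 -> legal
(4,2): no bracket -> illegal
(4,5): flips 1 -> legal

Answer: (1,4) (2,1) (2,2) (2,5) (4,1) (4,5)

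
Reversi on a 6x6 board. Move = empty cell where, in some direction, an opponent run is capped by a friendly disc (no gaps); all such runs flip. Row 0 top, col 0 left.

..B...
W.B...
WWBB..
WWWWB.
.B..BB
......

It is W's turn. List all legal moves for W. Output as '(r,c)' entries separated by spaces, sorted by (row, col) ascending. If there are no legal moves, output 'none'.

Answer: (0,3) (1,1) (1,3) (1,4) (2,4) (3,5) (5,0) (5,1) (5,2) (5,5)

Derivation:
(0,1): no bracket -> illegal
(0,3): flips 1 -> legal
(1,1): flips 1 -> legal
(1,3): flips 2 -> legal
(1,4): flips 1 -> legal
(2,4): flips 2 -> legal
(2,5): no bracket -> illegal
(3,5): flips 1 -> legal
(4,0): no bracket -> illegal
(4,2): no bracket -> illegal
(4,3): no bracket -> illegal
(5,0): flips 1 -> legal
(5,1): flips 1 -> legal
(5,2): flips 1 -> legal
(5,3): no bracket -> illegal
(5,4): no bracket -> illegal
(5,5): flips 1 -> legal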